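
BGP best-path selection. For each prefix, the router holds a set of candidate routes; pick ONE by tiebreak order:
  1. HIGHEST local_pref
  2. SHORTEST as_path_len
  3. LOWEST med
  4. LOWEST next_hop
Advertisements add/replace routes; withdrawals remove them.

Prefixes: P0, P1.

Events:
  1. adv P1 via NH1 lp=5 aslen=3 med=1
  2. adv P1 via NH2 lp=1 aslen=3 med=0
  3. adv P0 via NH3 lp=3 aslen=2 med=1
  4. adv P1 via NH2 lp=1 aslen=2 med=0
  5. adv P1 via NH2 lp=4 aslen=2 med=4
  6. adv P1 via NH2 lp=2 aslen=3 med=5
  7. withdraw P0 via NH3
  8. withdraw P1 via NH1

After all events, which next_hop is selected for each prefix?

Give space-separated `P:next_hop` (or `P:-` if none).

Answer: P0:- P1:NH2

Derivation:
Op 1: best P0=- P1=NH1
Op 2: best P0=- P1=NH1
Op 3: best P0=NH3 P1=NH1
Op 4: best P0=NH3 P1=NH1
Op 5: best P0=NH3 P1=NH1
Op 6: best P0=NH3 P1=NH1
Op 7: best P0=- P1=NH1
Op 8: best P0=- P1=NH2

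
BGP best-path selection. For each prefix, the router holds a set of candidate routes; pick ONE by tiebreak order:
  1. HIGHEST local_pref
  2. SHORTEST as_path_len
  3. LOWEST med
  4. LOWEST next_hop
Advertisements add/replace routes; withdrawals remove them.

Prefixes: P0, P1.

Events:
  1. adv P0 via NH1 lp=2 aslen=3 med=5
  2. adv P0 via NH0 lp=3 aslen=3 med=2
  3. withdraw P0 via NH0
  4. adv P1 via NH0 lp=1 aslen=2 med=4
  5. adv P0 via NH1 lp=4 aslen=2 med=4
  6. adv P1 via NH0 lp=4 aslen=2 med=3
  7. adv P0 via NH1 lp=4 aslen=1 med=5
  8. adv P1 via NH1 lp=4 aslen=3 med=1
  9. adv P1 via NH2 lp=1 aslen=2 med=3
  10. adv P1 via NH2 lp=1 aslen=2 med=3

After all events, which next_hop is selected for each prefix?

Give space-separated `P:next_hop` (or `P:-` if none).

Answer: P0:NH1 P1:NH0

Derivation:
Op 1: best P0=NH1 P1=-
Op 2: best P0=NH0 P1=-
Op 3: best P0=NH1 P1=-
Op 4: best P0=NH1 P1=NH0
Op 5: best P0=NH1 P1=NH0
Op 6: best P0=NH1 P1=NH0
Op 7: best P0=NH1 P1=NH0
Op 8: best P0=NH1 P1=NH0
Op 9: best P0=NH1 P1=NH0
Op 10: best P0=NH1 P1=NH0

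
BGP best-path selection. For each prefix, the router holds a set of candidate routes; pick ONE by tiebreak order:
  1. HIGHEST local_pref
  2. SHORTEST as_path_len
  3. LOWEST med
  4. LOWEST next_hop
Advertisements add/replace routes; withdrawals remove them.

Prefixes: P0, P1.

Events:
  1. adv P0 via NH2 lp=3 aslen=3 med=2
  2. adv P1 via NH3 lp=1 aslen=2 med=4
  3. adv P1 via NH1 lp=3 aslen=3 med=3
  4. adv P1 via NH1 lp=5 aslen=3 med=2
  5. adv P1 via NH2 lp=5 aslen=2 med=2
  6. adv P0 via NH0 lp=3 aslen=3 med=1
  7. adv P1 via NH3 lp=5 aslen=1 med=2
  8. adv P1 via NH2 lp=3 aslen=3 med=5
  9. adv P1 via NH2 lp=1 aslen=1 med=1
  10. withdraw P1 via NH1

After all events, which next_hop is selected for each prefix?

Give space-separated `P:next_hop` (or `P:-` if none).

Answer: P0:NH0 P1:NH3

Derivation:
Op 1: best P0=NH2 P1=-
Op 2: best P0=NH2 P1=NH3
Op 3: best P0=NH2 P1=NH1
Op 4: best P0=NH2 P1=NH1
Op 5: best P0=NH2 P1=NH2
Op 6: best P0=NH0 P1=NH2
Op 7: best P0=NH0 P1=NH3
Op 8: best P0=NH0 P1=NH3
Op 9: best P0=NH0 P1=NH3
Op 10: best P0=NH0 P1=NH3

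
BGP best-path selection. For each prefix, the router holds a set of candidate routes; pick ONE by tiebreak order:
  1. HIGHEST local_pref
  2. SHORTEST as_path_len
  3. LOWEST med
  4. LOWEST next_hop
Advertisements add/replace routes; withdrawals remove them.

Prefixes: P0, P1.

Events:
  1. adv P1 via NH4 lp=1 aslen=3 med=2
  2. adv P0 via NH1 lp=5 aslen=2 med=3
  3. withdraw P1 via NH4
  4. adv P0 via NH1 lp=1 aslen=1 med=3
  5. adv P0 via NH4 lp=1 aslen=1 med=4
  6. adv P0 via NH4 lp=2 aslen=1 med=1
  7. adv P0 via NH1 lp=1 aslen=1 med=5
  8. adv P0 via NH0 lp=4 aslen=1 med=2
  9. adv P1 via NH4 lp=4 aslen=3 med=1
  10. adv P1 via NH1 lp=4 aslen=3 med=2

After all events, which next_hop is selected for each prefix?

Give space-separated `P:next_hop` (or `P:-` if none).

Answer: P0:NH0 P1:NH4

Derivation:
Op 1: best P0=- P1=NH4
Op 2: best P0=NH1 P1=NH4
Op 3: best P0=NH1 P1=-
Op 4: best P0=NH1 P1=-
Op 5: best P0=NH1 P1=-
Op 6: best P0=NH4 P1=-
Op 7: best P0=NH4 P1=-
Op 8: best P0=NH0 P1=-
Op 9: best P0=NH0 P1=NH4
Op 10: best P0=NH0 P1=NH4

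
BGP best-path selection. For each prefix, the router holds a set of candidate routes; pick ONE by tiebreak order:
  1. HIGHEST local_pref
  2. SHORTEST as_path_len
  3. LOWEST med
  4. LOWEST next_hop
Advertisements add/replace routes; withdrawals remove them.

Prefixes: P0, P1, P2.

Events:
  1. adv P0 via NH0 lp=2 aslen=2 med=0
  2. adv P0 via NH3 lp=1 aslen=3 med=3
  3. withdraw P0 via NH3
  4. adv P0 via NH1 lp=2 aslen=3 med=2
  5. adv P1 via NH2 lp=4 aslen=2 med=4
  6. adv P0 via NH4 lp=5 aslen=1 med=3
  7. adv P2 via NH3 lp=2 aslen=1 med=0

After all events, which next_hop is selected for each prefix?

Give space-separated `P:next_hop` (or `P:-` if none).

Answer: P0:NH4 P1:NH2 P2:NH3

Derivation:
Op 1: best P0=NH0 P1=- P2=-
Op 2: best P0=NH0 P1=- P2=-
Op 3: best P0=NH0 P1=- P2=-
Op 4: best P0=NH0 P1=- P2=-
Op 5: best P0=NH0 P1=NH2 P2=-
Op 6: best P0=NH4 P1=NH2 P2=-
Op 7: best P0=NH4 P1=NH2 P2=NH3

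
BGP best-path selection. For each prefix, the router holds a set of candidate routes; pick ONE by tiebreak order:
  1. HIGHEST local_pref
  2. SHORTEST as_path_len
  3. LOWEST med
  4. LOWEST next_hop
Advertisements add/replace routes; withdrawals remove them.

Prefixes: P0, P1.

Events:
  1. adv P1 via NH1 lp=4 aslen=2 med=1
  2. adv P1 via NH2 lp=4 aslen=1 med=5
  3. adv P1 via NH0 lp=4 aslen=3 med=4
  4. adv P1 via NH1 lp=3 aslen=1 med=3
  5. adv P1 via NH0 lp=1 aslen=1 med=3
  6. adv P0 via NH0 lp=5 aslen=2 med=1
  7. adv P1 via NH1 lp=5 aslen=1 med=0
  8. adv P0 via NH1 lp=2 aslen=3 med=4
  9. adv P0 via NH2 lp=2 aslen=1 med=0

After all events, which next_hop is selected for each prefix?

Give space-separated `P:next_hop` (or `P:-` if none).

Answer: P0:NH0 P1:NH1

Derivation:
Op 1: best P0=- P1=NH1
Op 2: best P0=- P1=NH2
Op 3: best P0=- P1=NH2
Op 4: best P0=- P1=NH2
Op 5: best P0=- P1=NH2
Op 6: best P0=NH0 P1=NH2
Op 7: best P0=NH0 P1=NH1
Op 8: best P0=NH0 P1=NH1
Op 9: best P0=NH0 P1=NH1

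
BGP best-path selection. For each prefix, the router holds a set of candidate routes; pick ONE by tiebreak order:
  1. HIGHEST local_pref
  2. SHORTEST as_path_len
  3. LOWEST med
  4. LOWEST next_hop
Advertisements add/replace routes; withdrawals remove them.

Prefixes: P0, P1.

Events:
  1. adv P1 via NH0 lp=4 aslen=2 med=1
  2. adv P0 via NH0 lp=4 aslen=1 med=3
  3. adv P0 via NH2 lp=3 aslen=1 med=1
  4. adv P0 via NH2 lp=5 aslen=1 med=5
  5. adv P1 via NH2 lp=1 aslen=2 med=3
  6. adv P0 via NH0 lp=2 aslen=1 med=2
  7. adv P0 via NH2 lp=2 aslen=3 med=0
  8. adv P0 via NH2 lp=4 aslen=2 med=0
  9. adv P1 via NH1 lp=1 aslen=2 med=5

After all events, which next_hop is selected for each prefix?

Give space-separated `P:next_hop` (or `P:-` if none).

Op 1: best P0=- P1=NH0
Op 2: best P0=NH0 P1=NH0
Op 3: best P0=NH0 P1=NH0
Op 4: best P0=NH2 P1=NH0
Op 5: best P0=NH2 P1=NH0
Op 6: best P0=NH2 P1=NH0
Op 7: best P0=NH0 P1=NH0
Op 8: best P0=NH2 P1=NH0
Op 9: best P0=NH2 P1=NH0

Answer: P0:NH2 P1:NH0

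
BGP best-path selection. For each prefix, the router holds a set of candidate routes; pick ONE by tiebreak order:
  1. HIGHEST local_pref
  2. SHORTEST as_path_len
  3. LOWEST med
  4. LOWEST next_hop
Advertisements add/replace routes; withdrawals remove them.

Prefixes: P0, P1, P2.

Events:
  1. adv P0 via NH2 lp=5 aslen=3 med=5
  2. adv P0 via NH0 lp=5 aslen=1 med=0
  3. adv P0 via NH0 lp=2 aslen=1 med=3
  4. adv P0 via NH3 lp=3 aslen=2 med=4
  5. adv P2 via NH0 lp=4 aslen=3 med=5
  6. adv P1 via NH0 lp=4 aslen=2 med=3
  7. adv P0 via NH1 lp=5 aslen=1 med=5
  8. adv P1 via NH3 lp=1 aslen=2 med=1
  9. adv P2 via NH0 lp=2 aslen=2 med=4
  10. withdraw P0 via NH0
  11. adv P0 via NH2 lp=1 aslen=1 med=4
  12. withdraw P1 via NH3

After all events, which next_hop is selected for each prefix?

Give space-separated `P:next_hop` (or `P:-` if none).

Answer: P0:NH1 P1:NH0 P2:NH0

Derivation:
Op 1: best P0=NH2 P1=- P2=-
Op 2: best P0=NH0 P1=- P2=-
Op 3: best P0=NH2 P1=- P2=-
Op 4: best P0=NH2 P1=- P2=-
Op 5: best P0=NH2 P1=- P2=NH0
Op 6: best P0=NH2 P1=NH0 P2=NH0
Op 7: best P0=NH1 P1=NH0 P2=NH0
Op 8: best P0=NH1 P1=NH0 P2=NH0
Op 9: best P0=NH1 P1=NH0 P2=NH0
Op 10: best P0=NH1 P1=NH0 P2=NH0
Op 11: best P0=NH1 P1=NH0 P2=NH0
Op 12: best P0=NH1 P1=NH0 P2=NH0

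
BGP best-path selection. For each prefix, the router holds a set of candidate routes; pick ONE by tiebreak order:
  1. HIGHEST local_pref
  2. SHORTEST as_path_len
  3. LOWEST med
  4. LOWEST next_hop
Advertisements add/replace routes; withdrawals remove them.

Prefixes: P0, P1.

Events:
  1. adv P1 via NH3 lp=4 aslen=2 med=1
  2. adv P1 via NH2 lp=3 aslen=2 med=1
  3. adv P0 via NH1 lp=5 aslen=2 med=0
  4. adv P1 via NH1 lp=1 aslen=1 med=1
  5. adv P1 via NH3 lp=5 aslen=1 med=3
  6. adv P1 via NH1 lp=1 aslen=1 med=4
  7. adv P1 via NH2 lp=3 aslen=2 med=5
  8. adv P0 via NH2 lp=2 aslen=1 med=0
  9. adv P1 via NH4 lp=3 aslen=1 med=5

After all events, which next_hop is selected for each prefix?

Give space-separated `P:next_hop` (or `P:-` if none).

Op 1: best P0=- P1=NH3
Op 2: best P0=- P1=NH3
Op 3: best P0=NH1 P1=NH3
Op 4: best P0=NH1 P1=NH3
Op 5: best P0=NH1 P1=NH3
Op 6: best P0=NH1 P1=NH3
Op 7: best P0=NH1 P1=NH3
Op 8: best P0=NH1 P1=NH3
Op 9: best P0=NH1 P1=NH3

Answer: P0:NH1 P1:NH3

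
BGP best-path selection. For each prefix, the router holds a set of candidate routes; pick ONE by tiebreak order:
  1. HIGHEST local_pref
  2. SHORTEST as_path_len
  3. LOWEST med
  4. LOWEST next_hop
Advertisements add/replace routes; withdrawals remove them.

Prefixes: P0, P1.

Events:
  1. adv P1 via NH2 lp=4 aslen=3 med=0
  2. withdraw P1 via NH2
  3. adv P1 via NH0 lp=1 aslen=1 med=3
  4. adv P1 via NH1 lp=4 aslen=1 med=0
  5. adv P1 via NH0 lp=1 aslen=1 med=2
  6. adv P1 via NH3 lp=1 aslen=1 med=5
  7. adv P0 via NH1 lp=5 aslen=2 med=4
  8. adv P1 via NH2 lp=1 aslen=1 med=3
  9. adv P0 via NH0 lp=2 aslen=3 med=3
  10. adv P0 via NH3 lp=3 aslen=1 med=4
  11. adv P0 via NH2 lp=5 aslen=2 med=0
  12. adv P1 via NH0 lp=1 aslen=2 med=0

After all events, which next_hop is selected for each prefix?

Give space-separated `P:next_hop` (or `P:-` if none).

Op 1: best P0=- P1=NH2
Op 2: best P0=- P1=-
Op 3: best P0=- P1=NH0
Op 4: best P0=- P1=NH1
Op 5: best P0=- P1=NH1
Op 6: best P0=- P1=NH1
Op 7: best P0=NH1 P1=NH1
Op 8: best P0=NH1 P1=NH1
Op 9: best P0=NH1 P1=NH1
Op 10: best P0=NH1 P1=NH1
Op 11: best P0=NH2 P1=NH1
Op 12: best P0=NH2 P1=NH1

Answer: P0:NH2 P1:NH1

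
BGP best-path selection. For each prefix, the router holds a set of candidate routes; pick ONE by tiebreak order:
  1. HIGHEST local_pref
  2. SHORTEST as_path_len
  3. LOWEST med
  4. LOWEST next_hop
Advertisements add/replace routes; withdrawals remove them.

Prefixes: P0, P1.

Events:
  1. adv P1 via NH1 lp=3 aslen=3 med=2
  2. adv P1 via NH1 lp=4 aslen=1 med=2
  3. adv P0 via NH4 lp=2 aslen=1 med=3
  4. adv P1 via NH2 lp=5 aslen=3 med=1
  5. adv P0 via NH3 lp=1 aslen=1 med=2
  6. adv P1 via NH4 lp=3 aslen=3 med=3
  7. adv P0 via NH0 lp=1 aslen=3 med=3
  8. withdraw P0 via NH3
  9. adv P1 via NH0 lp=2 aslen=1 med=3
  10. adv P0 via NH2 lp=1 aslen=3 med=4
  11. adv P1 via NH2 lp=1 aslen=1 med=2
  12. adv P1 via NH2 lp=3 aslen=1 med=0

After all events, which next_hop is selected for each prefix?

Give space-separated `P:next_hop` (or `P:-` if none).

Op 1: best P0=- P1=NH1
Op 2: best P0=- P1=NH1
Op 3: best P0=NH4 P1=NH1
Op 4: best P0=NH4 P1=NH2
Op 5: best P0=NH4 P1=NH2
Op 6: best P0=NH4 P1=NH2
Op 7: best P0=NH4 P1=NH2
Op 8: best P0=NH4 P1=NH2
Op 9: best P0=NH4 P1=NH2
Op 10: best P0=NH4 P1=NH2
Op 11: best P0=NH4 P1=NH1
Op 12: best P0=NH4 P1=NH1

Answer: P0:NH4 P1:NH1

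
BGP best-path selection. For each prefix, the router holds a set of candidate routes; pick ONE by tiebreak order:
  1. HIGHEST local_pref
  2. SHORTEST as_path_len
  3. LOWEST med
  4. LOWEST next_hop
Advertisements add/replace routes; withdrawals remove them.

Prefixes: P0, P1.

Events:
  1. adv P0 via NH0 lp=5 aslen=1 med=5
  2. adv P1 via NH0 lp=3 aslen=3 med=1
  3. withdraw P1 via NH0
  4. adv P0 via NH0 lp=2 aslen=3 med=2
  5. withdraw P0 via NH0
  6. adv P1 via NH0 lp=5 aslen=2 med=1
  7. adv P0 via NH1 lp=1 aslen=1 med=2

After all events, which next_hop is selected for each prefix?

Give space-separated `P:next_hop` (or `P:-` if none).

Answer: P0:NH1 P1:NH0

Derivation:
Op 1: best P0=NH0 P1=-
Op 2: best P0=NH0 P1=NH0
Op 3: best P0=NH0 P1=-
Op 4: best P0=NH0 P1=-
Op 5: best P0=- P1=-
Op 6: best P0=- P1=NH0
Op 7: best P0=NH1 P1=NH0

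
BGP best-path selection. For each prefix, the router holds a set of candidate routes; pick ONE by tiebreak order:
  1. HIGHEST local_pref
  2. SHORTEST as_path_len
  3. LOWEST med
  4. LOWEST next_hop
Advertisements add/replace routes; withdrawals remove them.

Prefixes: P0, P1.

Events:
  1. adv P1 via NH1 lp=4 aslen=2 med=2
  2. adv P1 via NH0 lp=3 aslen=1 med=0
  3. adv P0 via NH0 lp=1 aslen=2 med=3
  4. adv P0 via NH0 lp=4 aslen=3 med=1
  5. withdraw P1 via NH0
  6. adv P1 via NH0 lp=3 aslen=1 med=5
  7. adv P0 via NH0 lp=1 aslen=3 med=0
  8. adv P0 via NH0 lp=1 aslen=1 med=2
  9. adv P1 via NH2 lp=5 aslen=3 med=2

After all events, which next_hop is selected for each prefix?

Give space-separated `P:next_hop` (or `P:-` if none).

Answer: P0:NH0 P1:NH2

Derivation:
Op 1: best P0=- P1=NH1
Op 2: best P0=- P1=NH1
Op 3: best P0=NH0 P1=NH1
Op 4: best P0=NH0 P1=NH1
Op 5: best P0=NH0 P1=NH1
Op 6: best P0=NH0 P1=NH1
Op 7: best P0=NH0 P1=NH1
Op 8: best P0=NH0 P1=NH1
Op 9: best P0=NH0 P1=NH2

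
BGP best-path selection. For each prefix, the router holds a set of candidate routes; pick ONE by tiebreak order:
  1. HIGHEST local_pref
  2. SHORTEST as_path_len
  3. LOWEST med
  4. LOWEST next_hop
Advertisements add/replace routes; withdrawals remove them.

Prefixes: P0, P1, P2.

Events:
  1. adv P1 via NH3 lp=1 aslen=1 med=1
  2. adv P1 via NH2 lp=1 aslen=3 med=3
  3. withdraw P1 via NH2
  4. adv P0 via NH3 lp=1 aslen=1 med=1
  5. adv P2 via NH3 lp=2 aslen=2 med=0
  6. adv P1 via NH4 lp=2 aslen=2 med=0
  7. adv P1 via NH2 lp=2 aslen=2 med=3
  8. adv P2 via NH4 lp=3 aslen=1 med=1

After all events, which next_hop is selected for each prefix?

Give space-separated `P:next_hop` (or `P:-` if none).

Answer: P0:NH3 P1:NH4 P2:NH4

Derivation:
Op 1: best P0=- P1=NH3 P2=-
Op 2: best P0=- P1=NH3 P2=-
Op 3: best P0=- P1=NH3 P2=-
Op 4: best P0=NH3 P1=NH3 P2=-
Op 5: best P0=NH3 P1=NH3 P2=NH3
Op 6: best P0=NH3 P1=NH4 P2=NH3
Op 7: best P0=NH3 P1=NH4 P2=NH3
Op 8: best P0=NH3 P1=NH4 P2=NH4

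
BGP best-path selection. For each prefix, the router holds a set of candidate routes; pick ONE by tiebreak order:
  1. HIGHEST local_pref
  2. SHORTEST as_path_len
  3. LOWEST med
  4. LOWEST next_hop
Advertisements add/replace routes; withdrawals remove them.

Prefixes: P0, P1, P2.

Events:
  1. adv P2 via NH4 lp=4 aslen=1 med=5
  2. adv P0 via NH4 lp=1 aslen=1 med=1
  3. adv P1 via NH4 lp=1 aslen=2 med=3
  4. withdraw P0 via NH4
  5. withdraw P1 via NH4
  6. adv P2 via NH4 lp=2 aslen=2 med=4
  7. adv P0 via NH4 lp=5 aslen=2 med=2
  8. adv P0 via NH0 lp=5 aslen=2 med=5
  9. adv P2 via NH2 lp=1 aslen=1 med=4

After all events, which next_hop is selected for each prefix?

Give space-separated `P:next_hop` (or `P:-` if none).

Answer: P0:NH4 P1:- P2:NH4

Derivation:
Op 1: best P0=- P1=- P2=NH4
Op 2: best P0=NH4 P1=- P2=NH4
Op 3: best P0=NH4 P1=NH4 P2=NH4
Op 4: best P0=- P1=NH4 P2=NH4
Op 5: best P0=- P1=- P2=NH4
Op 6: best P0=- P1=- P2=NH4
Op 7: best P0=NH4 P1=- P2=NH4
Op 8: best P0=NH4 P1=- P2=NH4
Op 9: best P0=NH4 P1=- P2=NH4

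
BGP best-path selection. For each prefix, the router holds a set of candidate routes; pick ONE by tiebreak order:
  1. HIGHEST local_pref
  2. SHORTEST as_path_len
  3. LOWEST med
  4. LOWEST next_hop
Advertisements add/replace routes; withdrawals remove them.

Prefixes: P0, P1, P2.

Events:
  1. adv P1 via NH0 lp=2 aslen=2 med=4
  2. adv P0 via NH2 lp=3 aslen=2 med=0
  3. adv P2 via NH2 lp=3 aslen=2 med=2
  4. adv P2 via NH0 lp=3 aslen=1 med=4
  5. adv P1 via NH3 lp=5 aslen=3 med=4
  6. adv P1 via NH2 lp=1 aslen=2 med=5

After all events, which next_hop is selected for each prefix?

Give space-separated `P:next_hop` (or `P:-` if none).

Op 1: best P0=- P1=NH0 P2=-
Op 2: best P0=NH2 P1=NH0 P2=-
Op 3: best P0=NH2 P1=NH0 P2=NH2
Op 4: best P0=NH2 P1=NH0 P2=NH0
Op 5: best P0=NH2 P1=NH3 P2=NH0
Op 6: best P0=NH2 P1=NH3 P2=NH0

Answer: P0:NH2 P1:NH3 P2:NH0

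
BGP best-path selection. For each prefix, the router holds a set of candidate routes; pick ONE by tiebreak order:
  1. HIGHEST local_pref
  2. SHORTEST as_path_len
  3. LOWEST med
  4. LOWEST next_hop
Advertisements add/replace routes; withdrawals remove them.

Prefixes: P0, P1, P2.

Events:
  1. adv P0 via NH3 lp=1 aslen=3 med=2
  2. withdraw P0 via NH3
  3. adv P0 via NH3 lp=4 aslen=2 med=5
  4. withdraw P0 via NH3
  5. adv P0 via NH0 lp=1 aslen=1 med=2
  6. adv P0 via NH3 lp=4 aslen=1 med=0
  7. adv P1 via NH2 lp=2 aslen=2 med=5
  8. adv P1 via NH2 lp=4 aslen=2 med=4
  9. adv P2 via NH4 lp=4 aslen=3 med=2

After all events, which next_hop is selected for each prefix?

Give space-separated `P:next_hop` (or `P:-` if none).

Answer: P0:NH3 P1:NH2 P2:NH4

Derivation:
Op 1: best P0=NH3 P1=- P2=-
Op 2: best P0=- P1=- P2=-
Op 3: best P0=NH3 P1=- P2=-
Op 4: best P0=- P1=- P2=-
Op 5: best P0=NH0 P1=- P2=-
Op 6: best P0=NH3 P1=- P2=-
Op 7: best P0=NH3 P1=NH2 P2=-
Op 8: best P0=NH3 P1=NH2 P2=-
Op 9: best P0=NH3 P1=NH2 P2=NH4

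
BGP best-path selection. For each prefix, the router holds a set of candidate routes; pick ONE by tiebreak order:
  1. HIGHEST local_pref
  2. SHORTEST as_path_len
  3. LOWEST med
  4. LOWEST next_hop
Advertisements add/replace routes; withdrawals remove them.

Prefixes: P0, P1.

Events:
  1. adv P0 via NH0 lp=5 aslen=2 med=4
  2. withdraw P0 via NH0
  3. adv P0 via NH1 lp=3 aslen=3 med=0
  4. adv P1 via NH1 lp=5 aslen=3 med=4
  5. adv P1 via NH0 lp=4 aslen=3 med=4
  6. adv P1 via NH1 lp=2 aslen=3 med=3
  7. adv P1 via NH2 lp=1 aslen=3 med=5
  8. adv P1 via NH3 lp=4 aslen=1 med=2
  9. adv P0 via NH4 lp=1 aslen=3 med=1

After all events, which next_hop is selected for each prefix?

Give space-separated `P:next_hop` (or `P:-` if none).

Op 1: best P0=NH0 P1=-
Op 2: best P0=- P1=-
Op 3: best P0=NH1 P1=-
Op 4: best P0=NH1 P1=NH1
Op 5: best P0=NH1 P1=NH1
Op 6: best P0=NH1 P1=NH0
Op 7: best P0=NH1 P1=NH0
Op 8: best P0=NH1 P1=NH3
Op 9: best P0=NH1 P1=NH3

Answer: P0:NH1 P1:NH3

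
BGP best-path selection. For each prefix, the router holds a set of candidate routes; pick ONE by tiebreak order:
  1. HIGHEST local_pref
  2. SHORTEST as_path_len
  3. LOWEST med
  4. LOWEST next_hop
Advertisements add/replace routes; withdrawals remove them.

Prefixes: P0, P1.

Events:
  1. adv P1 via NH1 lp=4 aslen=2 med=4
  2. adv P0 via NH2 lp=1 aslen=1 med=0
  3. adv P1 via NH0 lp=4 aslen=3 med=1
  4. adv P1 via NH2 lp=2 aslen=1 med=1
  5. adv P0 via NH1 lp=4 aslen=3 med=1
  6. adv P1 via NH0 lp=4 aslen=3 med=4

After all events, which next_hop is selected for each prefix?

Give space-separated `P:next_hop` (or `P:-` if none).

Answer: P0:NH1 P1:NH1

Derivation:
Op 1: best P0=- P1=NH1
Op 2: best P0=NH2 P1=NH1
Op 3: best P0=NH2 P1=NH1
Op 4: best P0=NH2 P1=NH1
Op 5: best P0=NH1 P1=NH1
Op 6: best P0=NH1 P1=NH1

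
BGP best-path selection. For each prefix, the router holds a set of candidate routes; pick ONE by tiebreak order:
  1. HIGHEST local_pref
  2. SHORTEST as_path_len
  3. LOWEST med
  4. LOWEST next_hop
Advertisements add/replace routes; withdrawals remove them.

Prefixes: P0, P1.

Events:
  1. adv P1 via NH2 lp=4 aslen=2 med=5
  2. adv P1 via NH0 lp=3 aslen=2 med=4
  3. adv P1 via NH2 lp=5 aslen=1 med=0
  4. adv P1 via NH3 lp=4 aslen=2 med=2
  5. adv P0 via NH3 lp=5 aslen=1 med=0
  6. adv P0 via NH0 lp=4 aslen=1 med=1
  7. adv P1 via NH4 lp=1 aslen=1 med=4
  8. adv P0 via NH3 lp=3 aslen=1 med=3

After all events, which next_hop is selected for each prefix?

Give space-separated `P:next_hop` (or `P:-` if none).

Op 1: best P0=- P1=NH2
Op 2: best P0=- P1=NH2
Op 3: best P0=- P1=NH2
Op 4: best P0=- P1=NH2
Op 5: best P0=NH3 P1=NH2
Op 6: best P0=NH3 P1=NH2
Op 7: best P0=NH3 P1=NH2
Op 8: best P0=NH0 P1=NH2

Answer: P0:NH0 P1:NH2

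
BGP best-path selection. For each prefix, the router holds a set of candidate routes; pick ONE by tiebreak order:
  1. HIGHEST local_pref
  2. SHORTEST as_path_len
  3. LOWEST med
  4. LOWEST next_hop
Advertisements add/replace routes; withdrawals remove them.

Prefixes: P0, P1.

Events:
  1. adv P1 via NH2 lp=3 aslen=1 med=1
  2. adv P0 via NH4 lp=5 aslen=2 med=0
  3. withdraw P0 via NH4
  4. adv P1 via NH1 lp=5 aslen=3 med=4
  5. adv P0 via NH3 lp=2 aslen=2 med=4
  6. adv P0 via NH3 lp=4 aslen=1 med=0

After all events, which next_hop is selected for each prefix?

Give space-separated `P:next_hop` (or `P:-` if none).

Answer: P0:NH3 P1:NH1

Derivation:
Op 1: best P0=- P1=NH2
Op 2: best P0=NH4 P1=NH2
Op 3: best P0=- P1=NH2
Op 4: best P0=- P1=NH1
Op 5: best P0=NH3 P1=NH1
Op 6: best P0=NH3 P1=NH1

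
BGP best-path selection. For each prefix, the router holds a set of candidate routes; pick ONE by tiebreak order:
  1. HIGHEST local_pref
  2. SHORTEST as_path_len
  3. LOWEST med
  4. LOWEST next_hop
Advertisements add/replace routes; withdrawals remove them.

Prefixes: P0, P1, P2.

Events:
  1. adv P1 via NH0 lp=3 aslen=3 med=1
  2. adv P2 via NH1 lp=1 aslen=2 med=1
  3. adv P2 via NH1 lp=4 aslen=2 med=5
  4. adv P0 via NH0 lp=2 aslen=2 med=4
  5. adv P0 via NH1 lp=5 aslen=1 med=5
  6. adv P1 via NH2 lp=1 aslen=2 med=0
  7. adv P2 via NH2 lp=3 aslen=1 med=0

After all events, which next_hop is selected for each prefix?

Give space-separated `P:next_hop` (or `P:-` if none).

Op 1: best P0=- P1=NH0 P2=-
Op 2: best P0=- P1=NH0 P2=NH1
Op 3: best P0=- P1=NH0 P2=NH1
Op 4: best P0=NH0 P1=NH0 P2=NH1
Op 5: best P0=NH1 P1=NH0 P2=NH1
Op 6: best P0=NH1 P1=NH0 P2=NH1
Op 7: best P0=NH1 P1=NH0 P2=NH1

Answer: P0:NH1 P1:NH0 P2:NH1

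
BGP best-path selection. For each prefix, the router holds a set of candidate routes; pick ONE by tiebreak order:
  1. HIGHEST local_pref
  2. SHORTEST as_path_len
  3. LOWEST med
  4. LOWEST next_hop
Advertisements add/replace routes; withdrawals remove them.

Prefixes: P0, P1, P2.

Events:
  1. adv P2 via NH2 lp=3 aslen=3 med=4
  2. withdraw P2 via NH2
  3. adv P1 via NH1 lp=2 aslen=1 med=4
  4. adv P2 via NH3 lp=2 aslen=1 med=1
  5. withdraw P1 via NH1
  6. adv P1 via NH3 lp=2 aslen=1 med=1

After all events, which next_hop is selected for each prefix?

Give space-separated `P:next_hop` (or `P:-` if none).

Answer: P0:- P1:NH3 P2:NH3

Derivation:
Op 1: best P0=- P1=- P2=NH2
Op 2: best P0=- P1=- P2=-
Op 3: best P0=- P1=NH1 P2=-
Op 4: best P0=- P1=NH1 P2=NH3
Op 5: best P0=- P1=- P2=NH3
Op 6: best P0=- P1=NH3 P2=NH3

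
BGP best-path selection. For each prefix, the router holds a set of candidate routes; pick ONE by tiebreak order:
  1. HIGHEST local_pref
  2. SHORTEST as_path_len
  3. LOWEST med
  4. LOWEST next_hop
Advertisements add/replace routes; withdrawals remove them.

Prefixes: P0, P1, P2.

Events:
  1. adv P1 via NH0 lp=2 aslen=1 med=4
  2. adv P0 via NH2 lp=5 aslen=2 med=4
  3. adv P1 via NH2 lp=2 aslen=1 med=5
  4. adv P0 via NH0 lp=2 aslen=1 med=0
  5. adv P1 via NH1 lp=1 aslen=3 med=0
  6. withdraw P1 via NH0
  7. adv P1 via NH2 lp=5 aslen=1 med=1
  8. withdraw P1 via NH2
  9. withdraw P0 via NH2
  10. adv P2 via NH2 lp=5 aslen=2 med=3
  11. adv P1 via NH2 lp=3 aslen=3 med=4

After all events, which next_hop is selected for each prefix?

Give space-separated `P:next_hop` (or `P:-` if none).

Op 1: best P0=- P1=NH0 P2=-
Op 2: best P0=NH2 P1=NH0 P2=-
Op 3: best P0=NH2 P1=NH0 P2=-
Op 4: best P0=NH2 P1=NH0 P2=-
Op 5: best P0=NH2 P1=NH0 P2=-
Op 6: best P0=NH2 P1=NH2 P2=-
Op 7: best P0=NH2 P1=NH2 P2=-
Op 8: best P0=NH2 P1=NH1 P2=-
Op 9: best P0=NH0 P1=NH1 P2=-
Op 10: best P0=NH0 P1=NH1 P2=NH2
Op 11: best P0=NH0 P1=NH2 P2=NH2

Answer: P0:NH0 P1:NH2 P2:NH2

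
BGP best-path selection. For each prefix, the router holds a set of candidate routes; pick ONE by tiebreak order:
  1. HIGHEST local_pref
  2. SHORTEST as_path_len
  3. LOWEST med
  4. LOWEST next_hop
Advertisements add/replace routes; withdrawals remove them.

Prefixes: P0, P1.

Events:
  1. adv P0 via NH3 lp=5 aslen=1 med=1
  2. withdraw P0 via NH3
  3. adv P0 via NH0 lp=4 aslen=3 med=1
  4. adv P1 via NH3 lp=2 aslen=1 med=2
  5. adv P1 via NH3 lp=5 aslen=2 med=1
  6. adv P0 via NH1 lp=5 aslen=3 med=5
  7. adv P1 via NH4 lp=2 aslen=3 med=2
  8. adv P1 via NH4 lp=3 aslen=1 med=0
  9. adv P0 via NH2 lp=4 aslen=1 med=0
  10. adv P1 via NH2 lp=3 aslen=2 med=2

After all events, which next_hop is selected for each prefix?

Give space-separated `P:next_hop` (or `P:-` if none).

Op 1: best P0=NH3 P1=-
Op 2: best P0=- P1=-
Op 3: best P0=NH0 P1=-
Op 4: best P0=NH0 P1=NH3
Op 5: best P0=NH0 P1=NH3
Op 6: best P0=NH1 P1=NH3
Op 7: best P0=NH1 P1=NH3
Op 8: best P0=NH1 P1=NH3
Op 9: best P0=NH1 P1=NH3
Op 10: best P0=NH1 P1=NH3

Answer: P0:NH1 P1:NH3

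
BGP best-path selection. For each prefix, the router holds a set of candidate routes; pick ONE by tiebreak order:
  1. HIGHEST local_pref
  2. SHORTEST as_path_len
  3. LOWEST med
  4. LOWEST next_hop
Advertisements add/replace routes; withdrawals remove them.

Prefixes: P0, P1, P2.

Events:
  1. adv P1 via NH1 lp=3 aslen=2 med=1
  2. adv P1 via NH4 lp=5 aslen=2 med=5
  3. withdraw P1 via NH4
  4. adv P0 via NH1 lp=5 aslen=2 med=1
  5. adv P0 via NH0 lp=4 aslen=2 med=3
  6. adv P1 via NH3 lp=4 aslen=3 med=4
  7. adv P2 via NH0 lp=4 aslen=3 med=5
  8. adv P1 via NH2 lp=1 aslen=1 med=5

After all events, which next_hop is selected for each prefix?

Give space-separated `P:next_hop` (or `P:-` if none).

Answer: P0:NH1 P1:NH3 P2:NH0

Derivation:
Op 1: best P0=- P1=NH1 P2=-
Op 2: best P0=- P1=NH4 P2=-
Op 3: best P0=- P1=NH1 P2=-
Op 4: best P0=NH1 P1=NH1 P2=-
Op 5: best P0=NH1 P1=NH1 P2=-
Op 6: best P0=NH1 P1=NH3 P2=-
Op 7: best P0=NH1 P1=NH3 P2=NH0
Op 8: best P0=NH1 P1=NH3 P2=NH0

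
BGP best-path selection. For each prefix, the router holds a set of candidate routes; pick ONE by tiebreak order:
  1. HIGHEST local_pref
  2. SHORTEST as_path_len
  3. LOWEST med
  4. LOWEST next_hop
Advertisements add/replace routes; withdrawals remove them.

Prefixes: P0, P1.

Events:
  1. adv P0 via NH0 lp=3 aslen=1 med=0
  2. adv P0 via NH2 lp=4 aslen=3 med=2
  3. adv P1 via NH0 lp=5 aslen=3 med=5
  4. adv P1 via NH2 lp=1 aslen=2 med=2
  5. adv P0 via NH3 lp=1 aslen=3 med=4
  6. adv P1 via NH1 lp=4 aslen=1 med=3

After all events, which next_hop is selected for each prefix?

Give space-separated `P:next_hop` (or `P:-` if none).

Answer: P0:NH2 P1:NH0

Derivation:
Op 1: best P0=NH0 P1=-
Op 2: best P0=NH2 P1=-
Op 3: best P0=NH2 P1=NH0
Op 4: best P0=NH2 P1=NH0
Op 5: best P0=NH2 P1=NH0
Op 6: best P0=NH2 P1=NH0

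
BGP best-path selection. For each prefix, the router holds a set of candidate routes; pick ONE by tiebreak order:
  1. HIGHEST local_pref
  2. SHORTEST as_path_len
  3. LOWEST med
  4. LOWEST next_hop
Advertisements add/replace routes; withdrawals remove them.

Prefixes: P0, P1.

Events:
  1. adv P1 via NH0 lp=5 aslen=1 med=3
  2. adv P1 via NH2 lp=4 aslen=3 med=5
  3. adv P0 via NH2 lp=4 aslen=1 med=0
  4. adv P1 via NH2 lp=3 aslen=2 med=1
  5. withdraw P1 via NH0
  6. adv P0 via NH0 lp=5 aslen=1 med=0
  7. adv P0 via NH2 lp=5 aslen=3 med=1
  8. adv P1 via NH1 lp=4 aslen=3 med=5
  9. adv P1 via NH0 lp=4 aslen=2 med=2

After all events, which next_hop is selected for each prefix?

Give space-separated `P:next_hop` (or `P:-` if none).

Answer: P0:NH0 P1:NH0

Derivation:
Op 1: best P0=- P1=NH0
Op 2: best P0=- P1=NH0
Op 3: best P0=NH2 P1=NH0
Op 4: best P0=NH2 P1=NH0
Op 5: best P0=NH2 P1=NH2
Op 6: best P0=NH0 P1=NH2
Op 7: best P0=NH0 P1=NH2
Op 8: best P0=NH0 P1=NH1
Op 9: best P0=NH0 P1=NH0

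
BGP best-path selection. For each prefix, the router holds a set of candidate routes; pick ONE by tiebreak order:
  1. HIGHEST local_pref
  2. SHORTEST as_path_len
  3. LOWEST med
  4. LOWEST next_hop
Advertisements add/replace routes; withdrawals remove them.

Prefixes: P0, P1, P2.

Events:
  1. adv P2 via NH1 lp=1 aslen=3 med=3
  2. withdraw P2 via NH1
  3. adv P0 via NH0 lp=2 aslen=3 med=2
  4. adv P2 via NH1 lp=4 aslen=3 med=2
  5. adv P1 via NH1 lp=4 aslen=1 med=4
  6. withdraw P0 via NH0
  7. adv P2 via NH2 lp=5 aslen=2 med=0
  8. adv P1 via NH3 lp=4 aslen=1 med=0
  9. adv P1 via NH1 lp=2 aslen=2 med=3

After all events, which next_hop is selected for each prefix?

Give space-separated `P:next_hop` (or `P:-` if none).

Op 1: best P0=- P1=- P2=NH1
Op 2: best P0=- P1=- P2=-
Op 3: best P0=NH0 P1=- P2=-
Op 4: best P0=NH0 P1=- P2=NH1
Op 5: best P0=NH0 P1=NH1 P2=NH1
Op 6: best P0=- P1=NH1 P2=NH1
Op 7: best P0=- P1=NH1 P2=NH2
Op 8: best P0=- P1=NH3 P2=NH2
Op 9: best P0=- P1=NH3 P2=NH2

Answer: P0:- P1:NH3 P2:NH2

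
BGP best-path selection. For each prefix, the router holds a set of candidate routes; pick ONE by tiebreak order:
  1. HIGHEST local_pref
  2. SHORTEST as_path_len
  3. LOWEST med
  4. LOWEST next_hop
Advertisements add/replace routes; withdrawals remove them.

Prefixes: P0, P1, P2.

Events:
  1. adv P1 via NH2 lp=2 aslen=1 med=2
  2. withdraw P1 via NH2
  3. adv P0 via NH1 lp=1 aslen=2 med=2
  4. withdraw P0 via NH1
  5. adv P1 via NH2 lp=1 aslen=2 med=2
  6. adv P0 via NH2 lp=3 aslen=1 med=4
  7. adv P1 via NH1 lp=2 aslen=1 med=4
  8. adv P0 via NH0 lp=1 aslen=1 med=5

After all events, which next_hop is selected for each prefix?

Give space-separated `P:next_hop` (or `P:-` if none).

Answer: P0:NH2 P1:NH1 P2:-

Derivation:
Op 1: best P0=- P1=NH2 P2=-
Op 2: best P0=- P1=- P2=-
Op 3: best P0=NH1 P1=- P2=-
Op 4: best P0=- P1=- P2=-
Op 5: best P0=- P1=NH2 P2=-
Op 6: best P0=NH2 P1=NH2 P2=-
Op 7: best P0=NH2 P1=NH1 P2=-
Op 8: best P0=NH2 P1=NH1 P2=-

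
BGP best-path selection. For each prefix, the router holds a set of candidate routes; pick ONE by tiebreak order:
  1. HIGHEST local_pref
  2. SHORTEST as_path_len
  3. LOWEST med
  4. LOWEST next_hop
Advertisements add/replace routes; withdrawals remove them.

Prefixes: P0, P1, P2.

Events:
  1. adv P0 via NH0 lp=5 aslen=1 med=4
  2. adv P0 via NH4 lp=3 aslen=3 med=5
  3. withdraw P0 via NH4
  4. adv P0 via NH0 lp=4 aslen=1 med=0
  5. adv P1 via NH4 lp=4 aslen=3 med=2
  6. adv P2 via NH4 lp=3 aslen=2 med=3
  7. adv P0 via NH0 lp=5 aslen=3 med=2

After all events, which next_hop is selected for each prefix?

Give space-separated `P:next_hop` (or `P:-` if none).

Answer: P0:NH0 P1:NH4 P2:NH4

Derivation:
Op 1: best P0=NH0 P1=- P2=-
Op 2: best P0=NH0 P1=- P2=-
Op 3: best P0=NH0 P1=- P2=-
Op 4: best P0=NH0 P1=- P2=-
Op 5: best P0=NH0 P1=NH4 P2=-
Op 6: best P0=NH0 P1=NH4 P2=NH4
Op 7: best P0=NH0 P1=NH4 P2=NH4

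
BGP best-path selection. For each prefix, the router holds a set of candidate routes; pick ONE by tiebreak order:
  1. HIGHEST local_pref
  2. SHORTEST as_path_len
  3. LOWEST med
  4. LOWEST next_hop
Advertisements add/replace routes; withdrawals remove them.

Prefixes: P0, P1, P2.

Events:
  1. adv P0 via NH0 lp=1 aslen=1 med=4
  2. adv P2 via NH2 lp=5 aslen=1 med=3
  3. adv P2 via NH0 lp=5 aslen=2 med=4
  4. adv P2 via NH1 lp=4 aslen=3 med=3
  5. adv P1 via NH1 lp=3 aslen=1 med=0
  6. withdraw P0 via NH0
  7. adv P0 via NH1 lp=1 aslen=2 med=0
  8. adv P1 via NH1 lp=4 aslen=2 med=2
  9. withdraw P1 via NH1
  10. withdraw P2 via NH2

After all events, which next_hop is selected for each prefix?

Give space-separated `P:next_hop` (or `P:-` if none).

Op 1: best P0=NH0 P1=- P2=-
Op 2: best P0=NH0 P1=- P2=NH2
Op 3: best P0=NH0 P1=- P2=NH2
Op 4: best P0=NH0 P1=- P2=NH2
Op 5: best P0=NH0 P1=NH1 P2=NH2
Op 6: best P0=- P1=NH1 P2=NH2
Op 7: best P0=NH1 P1=NH1 P2=NH2
Op 8: best P0=NH1 P1=NH1 P2=NH2
Op 9: best P0=NH1 P1=- P2=NH2
Op 10: best P0=NH1 P1=- P2=NH0

Answer: P0:NH1 P1:- P2:NH0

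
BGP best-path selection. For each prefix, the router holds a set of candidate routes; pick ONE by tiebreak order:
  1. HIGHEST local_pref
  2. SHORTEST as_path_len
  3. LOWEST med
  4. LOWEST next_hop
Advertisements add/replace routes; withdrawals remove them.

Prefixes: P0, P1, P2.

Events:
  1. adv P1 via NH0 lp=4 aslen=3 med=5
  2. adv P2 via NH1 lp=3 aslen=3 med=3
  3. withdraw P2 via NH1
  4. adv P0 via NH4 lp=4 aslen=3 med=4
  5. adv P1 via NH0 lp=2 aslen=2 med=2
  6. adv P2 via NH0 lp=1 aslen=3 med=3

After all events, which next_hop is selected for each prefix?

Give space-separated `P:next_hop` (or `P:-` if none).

Op 1: best P0=- P1=NH0 P2=-
Op 2: best P0=- P1=NH0 P2=NH1
Op 3: best P0=- P1=NH0 P2=-
Op 4: best P0=NH4 P1=NH0 P2=-
Op 5: best P0=NH4 P1=NH0 P2=-
Op 6: best P0=NH4 P1=NH0 P2=NH0

Answer: P0:NH4 P1:NH0 P2:NH0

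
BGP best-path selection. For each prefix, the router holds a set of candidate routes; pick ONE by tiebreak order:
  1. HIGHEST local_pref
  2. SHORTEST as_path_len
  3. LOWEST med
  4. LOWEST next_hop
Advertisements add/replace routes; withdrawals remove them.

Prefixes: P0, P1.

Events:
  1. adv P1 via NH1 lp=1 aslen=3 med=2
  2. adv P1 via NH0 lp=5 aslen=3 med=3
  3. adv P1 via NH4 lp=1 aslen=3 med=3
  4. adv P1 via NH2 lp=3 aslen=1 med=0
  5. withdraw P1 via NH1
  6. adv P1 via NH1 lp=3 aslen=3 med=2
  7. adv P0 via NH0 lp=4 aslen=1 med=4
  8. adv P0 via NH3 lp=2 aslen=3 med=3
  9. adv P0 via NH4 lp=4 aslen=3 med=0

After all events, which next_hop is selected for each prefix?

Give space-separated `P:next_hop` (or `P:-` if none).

Op 1: best P0=- P1=NH1
Op 2: best P0=- P1=NH0
Op 3: best P0=- P1=NH0
Op 4: best P0=- P1=NH0
Op 5: best P0=- P1=NH0
Op 6: best P0=- P1=NH0
Op 7: best P0=NH0 P1=NH0
Op 8: best P0=NH0 P1=NH0
Op 9: best P0=NH0 P1=NH0

Answer: P0:NH0 P1:NH0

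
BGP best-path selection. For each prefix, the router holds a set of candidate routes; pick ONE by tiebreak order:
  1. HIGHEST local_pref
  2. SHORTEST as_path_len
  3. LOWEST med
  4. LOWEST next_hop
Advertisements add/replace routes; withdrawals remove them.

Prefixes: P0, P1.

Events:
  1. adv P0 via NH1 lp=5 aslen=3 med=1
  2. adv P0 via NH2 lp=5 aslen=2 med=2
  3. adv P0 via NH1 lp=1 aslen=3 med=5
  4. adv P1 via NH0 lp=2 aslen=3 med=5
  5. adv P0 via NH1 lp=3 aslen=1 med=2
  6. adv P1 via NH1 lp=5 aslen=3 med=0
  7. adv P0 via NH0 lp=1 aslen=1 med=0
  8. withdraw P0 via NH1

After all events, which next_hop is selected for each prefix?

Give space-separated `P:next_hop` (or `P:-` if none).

Op 1: best P0=NH1 P1=-
Op 2: best P0=NH2 P1=-
Op 3: best P0=NH2 P1=-
Op 4: best P0=NH2 P1=NH0
Op 5: best P0=NH2 P1=NH0
Op 6: best P0=NH2 P1=NH1
Op 7: best P0=NH2 P1=NH1
Op 8: best P0=NH2 P1=NH1

Answer: P0:NH2 P1:NH1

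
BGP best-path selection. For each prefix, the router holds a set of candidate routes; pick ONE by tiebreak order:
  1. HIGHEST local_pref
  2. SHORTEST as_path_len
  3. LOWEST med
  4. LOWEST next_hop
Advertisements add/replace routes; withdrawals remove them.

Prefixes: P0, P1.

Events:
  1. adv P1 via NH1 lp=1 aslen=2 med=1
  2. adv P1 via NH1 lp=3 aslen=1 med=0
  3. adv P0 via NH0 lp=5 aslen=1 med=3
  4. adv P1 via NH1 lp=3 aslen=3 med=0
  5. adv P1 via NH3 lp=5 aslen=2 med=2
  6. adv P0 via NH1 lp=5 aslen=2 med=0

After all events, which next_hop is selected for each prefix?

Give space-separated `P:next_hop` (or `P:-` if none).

Answer: P0:NH0 P1:NH3

Derivation:
Op 1: best P0=- P1=NH1
Op 2: best P0=- P1=NH1
Op 3: best P0=NH0 P1=NH1
Op 4: best P0=NH0 P1=NH1
Op 5: best P0=NH0 P1=NH3
Op 6: best P0=NH0 P1=NH3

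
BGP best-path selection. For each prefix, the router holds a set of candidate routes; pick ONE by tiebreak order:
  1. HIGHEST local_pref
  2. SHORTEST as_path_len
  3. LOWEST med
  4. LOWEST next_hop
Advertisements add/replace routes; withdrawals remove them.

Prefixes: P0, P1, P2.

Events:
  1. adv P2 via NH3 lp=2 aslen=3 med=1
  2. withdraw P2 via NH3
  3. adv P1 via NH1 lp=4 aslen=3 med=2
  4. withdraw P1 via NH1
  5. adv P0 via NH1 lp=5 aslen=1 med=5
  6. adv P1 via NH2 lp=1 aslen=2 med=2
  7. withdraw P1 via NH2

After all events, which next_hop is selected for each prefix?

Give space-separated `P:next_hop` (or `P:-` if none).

Op 1: best P0=- P1=- P2=NH3
Op 2: best P0=- P1=- P2=-
Op 3: best P0=- P1=NH1 P2=-
Op 4: best P0=- P1=- P2=-
Op 5: best P0=NH1 P1=- P2=-
Op 6: best P0=NH1 P1=NH2 P2=-
Op 7: best P0=NH1 P1=- P2=-

Answer: P0:NH1 P1:- P2:-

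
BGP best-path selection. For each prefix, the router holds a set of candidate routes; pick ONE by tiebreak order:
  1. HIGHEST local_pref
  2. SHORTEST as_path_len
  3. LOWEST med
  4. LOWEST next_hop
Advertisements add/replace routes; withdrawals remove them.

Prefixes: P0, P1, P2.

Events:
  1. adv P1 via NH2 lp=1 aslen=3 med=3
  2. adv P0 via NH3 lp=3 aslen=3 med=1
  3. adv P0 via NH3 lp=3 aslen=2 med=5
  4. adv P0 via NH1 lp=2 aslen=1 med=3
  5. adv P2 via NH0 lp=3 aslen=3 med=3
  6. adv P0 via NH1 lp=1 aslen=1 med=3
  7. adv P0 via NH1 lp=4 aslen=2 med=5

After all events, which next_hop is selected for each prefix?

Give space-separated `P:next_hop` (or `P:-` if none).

Op 1: best P0=- P1=NH2 P2=-
Op 2: best P0=NH3 P1=NH2 P2=-
Op 3: best P0=NH3 P1=NH2 P2=-
Op 4: best P0=NH3 P1=NH2 P2=-
Op 5: best P0=NH3 P1=NH2 P2=NH0
Op 6: best P0=NH3 P1=NH2 P2=NH0
Op 7: best P0=NH1 P1=NH2 P2=NH0

Answer: P0:NH1 P1:NH2 P2:NH0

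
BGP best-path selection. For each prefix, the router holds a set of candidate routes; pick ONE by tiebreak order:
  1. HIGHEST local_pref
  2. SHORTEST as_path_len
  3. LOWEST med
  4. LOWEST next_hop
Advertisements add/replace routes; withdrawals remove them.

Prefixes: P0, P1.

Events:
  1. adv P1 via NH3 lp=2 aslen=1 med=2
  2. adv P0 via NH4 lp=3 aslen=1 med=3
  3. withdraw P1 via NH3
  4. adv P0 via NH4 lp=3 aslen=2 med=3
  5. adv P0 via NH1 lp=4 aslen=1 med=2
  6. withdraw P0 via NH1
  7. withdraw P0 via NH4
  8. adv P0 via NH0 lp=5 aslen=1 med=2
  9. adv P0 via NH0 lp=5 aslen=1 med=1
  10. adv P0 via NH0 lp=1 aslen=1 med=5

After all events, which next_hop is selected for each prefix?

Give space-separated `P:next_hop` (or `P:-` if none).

Answer: P0:NH0 P1:-

Derivation:
Op 1: best P0=- P1=NH3
Op 2: best P0=NH4 P1=NH3
Op 3: best P0=NH4 P1=-
Op 4: best P0=NH4 P1=-
Op 5: best P0=NH1 P1=-
Op 6: best P0=NH4 P1=-
Op 7: best P0=- P1=-
Op 8: best P0=NH0 P1=-
Op 9: best P0=NH0 P1=-
Op 10: best P0=NH0 P1=-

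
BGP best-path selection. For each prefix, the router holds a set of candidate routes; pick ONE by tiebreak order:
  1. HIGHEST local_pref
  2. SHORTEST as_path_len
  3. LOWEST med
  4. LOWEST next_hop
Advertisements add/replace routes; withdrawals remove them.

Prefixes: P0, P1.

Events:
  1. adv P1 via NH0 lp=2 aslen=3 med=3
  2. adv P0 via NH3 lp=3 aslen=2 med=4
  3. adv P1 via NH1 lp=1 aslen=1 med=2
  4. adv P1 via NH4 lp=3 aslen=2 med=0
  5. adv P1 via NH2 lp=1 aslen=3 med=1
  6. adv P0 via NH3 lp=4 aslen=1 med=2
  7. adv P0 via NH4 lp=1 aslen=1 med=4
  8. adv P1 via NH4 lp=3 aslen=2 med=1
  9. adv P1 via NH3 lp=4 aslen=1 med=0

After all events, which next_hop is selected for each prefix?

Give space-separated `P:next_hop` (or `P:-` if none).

Op 1: best P0=- P1=NH0
Op 2: best P0=NH3 P1=NH0
Op 3: best P0=NH3 P1=NH0
Op 4: best P0=NH3 P1=NH4
Op 5: best P0=NH3 P1=NH4
Op 6: best P0=NH3 P1=NH4
Op 7: best P0=NH3 P1=NH4
Op 8: best P0=NH3 P1=NH4
Op 9: best P0=NH3 P1=NH3

Answer: P0:NH3 P1:NH3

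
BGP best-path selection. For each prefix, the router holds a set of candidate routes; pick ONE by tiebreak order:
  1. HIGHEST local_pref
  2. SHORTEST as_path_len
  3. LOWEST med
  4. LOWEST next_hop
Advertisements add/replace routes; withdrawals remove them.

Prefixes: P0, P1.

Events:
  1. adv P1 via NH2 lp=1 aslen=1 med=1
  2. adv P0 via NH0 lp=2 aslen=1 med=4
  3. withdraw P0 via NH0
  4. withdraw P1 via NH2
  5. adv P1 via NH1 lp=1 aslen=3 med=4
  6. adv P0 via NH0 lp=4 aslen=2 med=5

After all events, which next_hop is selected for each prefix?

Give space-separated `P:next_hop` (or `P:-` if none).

Op 1: best P0=- P1=NH2
Op 2: best P0=NH0 P1=NH2
Op 3: best P0=- P1=NH2
Op 4: best P0=- P1=-
Op 5: best P0=- P1=NH1
Op 6: best P0=NH0 P1=NH1

Answer: P0:NH0 P1:NH1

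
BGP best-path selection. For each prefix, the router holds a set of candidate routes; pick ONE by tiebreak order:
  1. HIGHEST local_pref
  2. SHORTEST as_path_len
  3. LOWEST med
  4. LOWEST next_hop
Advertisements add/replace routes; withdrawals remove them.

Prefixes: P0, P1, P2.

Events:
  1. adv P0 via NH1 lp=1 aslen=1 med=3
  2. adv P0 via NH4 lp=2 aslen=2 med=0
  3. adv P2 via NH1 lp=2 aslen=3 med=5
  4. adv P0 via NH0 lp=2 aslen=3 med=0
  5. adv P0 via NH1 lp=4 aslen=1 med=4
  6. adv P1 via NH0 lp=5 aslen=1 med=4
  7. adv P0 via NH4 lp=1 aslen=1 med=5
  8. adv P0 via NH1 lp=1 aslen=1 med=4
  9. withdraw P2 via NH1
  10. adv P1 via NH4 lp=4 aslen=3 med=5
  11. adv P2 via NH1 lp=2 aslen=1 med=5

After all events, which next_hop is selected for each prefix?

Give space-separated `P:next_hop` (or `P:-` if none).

Answer: P0:NH0 P1:NH0 P2:NH1

Derivation:
Op 1: best P0=NH1 P1=- P2=-
Op 2: best P0=NH4 P1=- P2=-
Op 3: best P0=NH4 P1=- P2=NH1
Op 4: best P0=NH4 P1=- P2=NH1
Op 5: best P0=NH1 P1=- P2=NH1
Op 6: best P0=NH1 P1=NH0 P2=NH1
Op 7: best P0=NH1 P1=NH0 P2=NH1
Op 8: best P0=NH0 P1=NH0 P2=NH1
Op 9: best P0=NH0 P1=NH0 P2=-
Op 10: best P0=NH0 P1=NH0 P2=-
Op 11: best P0=NH0 P1=NH0 P2=NH1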